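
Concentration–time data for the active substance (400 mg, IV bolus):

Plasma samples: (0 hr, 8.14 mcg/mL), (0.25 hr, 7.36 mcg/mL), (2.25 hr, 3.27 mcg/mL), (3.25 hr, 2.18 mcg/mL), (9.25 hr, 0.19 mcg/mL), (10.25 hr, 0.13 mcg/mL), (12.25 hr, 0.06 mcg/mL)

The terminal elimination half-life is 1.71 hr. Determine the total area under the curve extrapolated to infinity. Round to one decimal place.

AUC = 22.9 mcg/mL·hr

Trapezoidal AUC_0→12.25:
  [0→0.25]: (8.14+7.36)/2 × 0.25 = 1.9375
  [0.25→2.25]: (7.36+3.27)/2 × 2 = 10.63
  [2.25→3.25]: (3.27+2.18)/2 × 1 = 2.725
  [3.25→9.25]: (2.18+0.19)/2 × 6 = 7.11
  [9.25→10.25]: (0.19+0.13)/2 × 1 = 0.16
  [10.25→12.25]: (0.13+0.06)/2 × 2 = 0.19
  Sum = 22.7525 mcg/mL·hr
k_e = ln2 / t½ = 0.693147 / 1.71 = 0.4053 hr^-1
Extrapolated tail: C_last / k_e = 0.06 / 0.4053 = 0.148
AUC_0→∞ = 22.7525 + 0.148 = 22.9005 mcg/mL·hr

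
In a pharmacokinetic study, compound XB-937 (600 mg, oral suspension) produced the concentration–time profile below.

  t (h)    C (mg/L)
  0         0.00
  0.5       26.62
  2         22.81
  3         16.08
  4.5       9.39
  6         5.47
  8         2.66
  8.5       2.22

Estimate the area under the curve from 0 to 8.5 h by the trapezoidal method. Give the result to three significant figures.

AUC = 103 mg/L·h

Trapezoidal AUC_0→8.5:
  [0→0.5]: (0.00+26.62)/2 × 0.5 = 6.655
  [0.5→2]: (26.62+22.81)/2 × 1.5 = 37.0725
  [2→3]: (22.81+16.08)/2 × 1 = 19.445
  [3→4.5]: (16.08+9.39)/2 × 1.5 = 19.1025
  [4.5→6]: (9.39+5.47)/2 × 1.5 = 11.145
  [6→8]: (5.47+2.66)/2 × 2 = 8.13
  [8→8.5]: (2.66+2.22)/2 × 0.5 = 1.22
  Sum = 102.77 mg/L·h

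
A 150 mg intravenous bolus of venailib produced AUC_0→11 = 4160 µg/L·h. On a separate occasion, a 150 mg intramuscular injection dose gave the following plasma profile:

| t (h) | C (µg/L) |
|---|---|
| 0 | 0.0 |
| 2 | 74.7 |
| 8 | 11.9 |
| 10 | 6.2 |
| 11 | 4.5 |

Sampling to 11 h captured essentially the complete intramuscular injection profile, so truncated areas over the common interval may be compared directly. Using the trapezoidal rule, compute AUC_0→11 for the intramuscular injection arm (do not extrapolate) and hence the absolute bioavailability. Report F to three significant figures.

F = 0.0860

Trapezoidal AUC_0→11 (intramuscular injection):
  [0→2]: (0.0+74.7)/2 × 2 = 74.7
  [2→8]: (74.7+11.9)/2 × 6 = 259.8
  [8→10]: (11.9+6.2)/2 × 2 = 18.1
  [10→11]: (6.2+4.5)/2 × 1 = 5.35
  Sum = 357.95 µg/L·h
F = (AUC_ev/D_ev)/(AUC_iv/D_iv) = (357.95/150)/(4160/150) = 2.38633/27.7333 = 0.0860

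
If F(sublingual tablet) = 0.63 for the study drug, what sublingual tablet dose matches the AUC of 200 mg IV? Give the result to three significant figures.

D_sublingual = 317 mg

For equal systemic exposure: F × D_ev = D_iv
D_ev = D_iv / F = 200 / 0.63 = 317.46 mg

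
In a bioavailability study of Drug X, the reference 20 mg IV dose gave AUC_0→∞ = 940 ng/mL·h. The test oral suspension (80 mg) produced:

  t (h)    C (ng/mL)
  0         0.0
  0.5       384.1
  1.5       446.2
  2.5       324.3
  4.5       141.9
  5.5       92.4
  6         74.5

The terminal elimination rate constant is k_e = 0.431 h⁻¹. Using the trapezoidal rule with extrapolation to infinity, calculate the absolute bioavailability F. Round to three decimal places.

Trapezoidal AUC_0→6 (oral suspension):
  [0→0.5]: (0.0+384.1)/2 × 0.5 = 96.025
  [0.5→1.5]: (384.1+446.2)/2 × 1 = 415.15
  [1.5→2.5]: (446.2+324.3)/2 × 1 = 385.25
  [2.5→4.5]: (324.3+141.9)/2 × 2 = 466.2
  [4.5→5.5]: (141.9+92.4)/2 × 1 = 117.15
  [5.5→6]: (92.4+74.5)/2 × 0.5 = 41.725
  Sum = 1521.5 ng/mL·h
Tail: C_last/k_e = 74.5/0.431 = 172.854
AUC_0→∞ (oral suspension) = 1521.5 + 172.854 = 1694.354 ng/mL·h
F = (AUC_ev/D_ev)/(AUC_iv/D_iv) = (1694.354/80)/(940/20) = 21.179425/47 = 0.4506

F = 0.451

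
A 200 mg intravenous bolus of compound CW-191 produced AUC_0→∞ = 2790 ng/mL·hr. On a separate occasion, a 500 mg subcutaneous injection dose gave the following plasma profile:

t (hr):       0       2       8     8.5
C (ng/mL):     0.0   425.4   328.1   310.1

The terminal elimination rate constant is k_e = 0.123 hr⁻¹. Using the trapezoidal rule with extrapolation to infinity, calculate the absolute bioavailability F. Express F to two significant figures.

Trapezoidal AUC_0→8.5 (subcutaneous injection):
  [0→2]: (0.0+425.4)/2 × 2 = 425.4
  [2→8]: (425.4+328.1)/2 × 6 = 2260.5
  [8→8.5]: (328.1+310.1)/2 × 0.5 = 159.55
  Sum = 2845.45 ng/mL·hr
Tail: C_last/k_e = 310.1/0.123 = 2521.138
AUC_0→∞ (subcutaneous injection) = 2845.45 + 2521.138 = 5366.588 ng/mL·hr
F = (AUC_ev/D_ev)/(AUC_iv/D_iv) = (5366.588/500)/(2790/200) = 10.733176/13.95 = 0.7694

F = 0.77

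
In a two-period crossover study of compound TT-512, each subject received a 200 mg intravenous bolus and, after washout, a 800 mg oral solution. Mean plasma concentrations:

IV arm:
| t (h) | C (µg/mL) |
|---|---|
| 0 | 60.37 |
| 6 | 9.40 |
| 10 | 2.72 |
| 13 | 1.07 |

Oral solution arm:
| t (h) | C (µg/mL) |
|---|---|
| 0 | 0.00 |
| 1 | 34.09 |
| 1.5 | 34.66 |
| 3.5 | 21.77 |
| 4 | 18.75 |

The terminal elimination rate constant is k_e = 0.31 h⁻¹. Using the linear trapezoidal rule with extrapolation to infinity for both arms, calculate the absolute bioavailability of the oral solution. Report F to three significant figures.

Trapezoidal AUC_0→13 (IV):
  [0→6]: (60.37+9.40)/2 × 6 = 209.31
  [6→10]: (9.40+2.72)/2 × 4 = 24.24
  [10→13]: (2.72+1.07)/2 × 3 = 5.685
  Sum = 239.235 µg/mL·h
IV tail: 1.07/0.31 = 3.452; AUC_iv,0→∞ = 239.235 + 3.452 = 242.687 µg/mL·h
Trapezoidal AUC_0→4 (oral solution):
  [0→1]: (0.00+34.09)/2 × 1 = 17.045
  [1→1.5]: (34.09+34.66)/2 × 0.5 = 17.1875
  [1.5→3.5]: (34.66+21.77)/2 × 2 = 56.43
  [3.5→4]: (21.77+18.75)/2 × 0.5 = 10.13
  Sum = 100.7925 µg/mL·h
oral solution tail: 18.75/0.31 = 60.484; AUC_ev,0→∞ = 100.7925 + 60.484 = 161.2765 µg/mL·h
F = (AUC_ev/D_ev)/(AUC_iv/D_iv) = (161.2765/800)/(242.687/200) = 0.201596/1.213435 = 0.1661

F = 0.166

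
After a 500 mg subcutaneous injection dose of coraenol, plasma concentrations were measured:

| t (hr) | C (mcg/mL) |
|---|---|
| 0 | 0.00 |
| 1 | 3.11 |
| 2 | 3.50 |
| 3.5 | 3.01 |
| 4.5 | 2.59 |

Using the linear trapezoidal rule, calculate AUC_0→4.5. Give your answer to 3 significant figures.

Trapezoidal AUC_0→4.5:
  [0→1]: (0.00+3.11)/2 × 1 = 1.555
  [1→2]: (3.11+3.50)/2 × 1 = 3.305
  [2→3.5]: (3.50+3.01)/2 × 1.5 = 4.8825
  [3.5→4.5]: (3.01+2.59)/2 × 1 = 2.8
  Sum = 12.5425 mcg/mL·hr

AUC = 12.5 mcg/mL·hr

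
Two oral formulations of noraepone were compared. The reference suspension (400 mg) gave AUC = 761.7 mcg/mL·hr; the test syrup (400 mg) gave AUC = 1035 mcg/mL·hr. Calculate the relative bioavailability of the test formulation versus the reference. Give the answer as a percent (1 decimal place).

F_rel = 135.9%

F_rel = (AUC_test/D_test) / (AUC_ref/D_ref)
      = (1035/400) / (761.7/400)
      = 2.5875 / 1.90425 = 1.3588 = 135.88%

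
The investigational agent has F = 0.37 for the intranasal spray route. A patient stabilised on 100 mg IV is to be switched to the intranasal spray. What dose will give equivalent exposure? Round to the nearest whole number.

For equal systemic exposure: F × D_ev = D_iv
D_ev = D_iv / F = 100 / 0.37 = 270.27 mg

D_intranasal = 270 mg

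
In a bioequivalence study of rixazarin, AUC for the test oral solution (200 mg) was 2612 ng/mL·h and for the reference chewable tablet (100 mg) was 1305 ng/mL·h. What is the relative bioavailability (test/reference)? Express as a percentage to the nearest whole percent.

F_rel = (AUC_test/D_test) / (AUC_ref/D_ref)
      = (2612/200) / (1305/100)
      = 13.06 / 13.05 = 1.0008 = 100.08%

F_rel = 100%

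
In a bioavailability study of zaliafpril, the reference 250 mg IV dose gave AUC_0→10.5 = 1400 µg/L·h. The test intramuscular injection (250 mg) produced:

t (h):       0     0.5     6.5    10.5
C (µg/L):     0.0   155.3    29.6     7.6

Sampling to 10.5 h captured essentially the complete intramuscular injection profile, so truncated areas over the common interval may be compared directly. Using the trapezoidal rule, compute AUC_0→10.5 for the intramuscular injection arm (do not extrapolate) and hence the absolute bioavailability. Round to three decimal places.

Trapezoidal AUC_0→10.5 (intramuscular injection):
  [0→0.5]: (0.0+155.3)/2 × 0.5 = 38.825
  [0.5→6.5]: (155.3+29.6)/2 × 6 = 554.7
  [6.5→10.5]: (29.6+7.6)/2 × 4 = 74.4
  Sum = 667.925 µg/L·h
F = (AUC_ev/D_ev)/(AUC_iv/D_iv) = (667.925/250)/(1400/250) = 2.6717/5.6 = 0.4771

F = 0.477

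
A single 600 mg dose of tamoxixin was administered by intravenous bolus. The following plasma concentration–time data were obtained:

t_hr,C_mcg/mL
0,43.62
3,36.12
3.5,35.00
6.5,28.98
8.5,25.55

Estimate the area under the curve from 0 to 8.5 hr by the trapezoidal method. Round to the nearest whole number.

Trapezoidal AUC_0→8.5:
  [0→3]: (43.62+36.12)/2 × 3 = 119.61
  [3→3.5]: (36.12+35.00)/2 × 0.5 = 17.78
  [3.5→6.5]: (35.00+28.98)/2 × 3 = 95.97
  [6.5→8.5]: (28.98+25.55)/2 × 2 = 54.53
  Sum = 287.89 mcg/mL·hr

AUC = 288 mcg/mL·hr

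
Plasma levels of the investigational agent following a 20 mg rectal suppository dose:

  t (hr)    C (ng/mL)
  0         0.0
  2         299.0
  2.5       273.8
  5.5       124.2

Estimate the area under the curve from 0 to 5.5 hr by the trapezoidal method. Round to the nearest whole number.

Trapezoidal AUC_0→5.5:
  [0→2]: (0.0+299.0)/2 × 2 = 299.0
  [2→2.5]: (299.0+273.8)/2 × 0.5 = 143.2
  [2.5→5.5]: (273.8+124.2)/2 × 3 = 597.0
  Sum = 1039.2 ng/mL·hr

AUC = 1039 ng/mL·hr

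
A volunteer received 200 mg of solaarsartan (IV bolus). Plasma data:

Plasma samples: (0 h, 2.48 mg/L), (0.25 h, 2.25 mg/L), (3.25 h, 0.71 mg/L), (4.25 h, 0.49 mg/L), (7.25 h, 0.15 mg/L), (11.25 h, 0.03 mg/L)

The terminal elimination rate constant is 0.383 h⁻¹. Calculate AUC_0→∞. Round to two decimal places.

AUC = 7.03 mg/L·h

Trapezoidal AUC_0→11.25:
  [0→0.25]: (2.48+2.25)/2 × 0.25 = 0.59125
  [0.25→3.25]: (2.25+0.71)/2 × 3 = 4.44
  [3.25→4.25]: (0.71+0.49)/2 × 1 = 0.6
  [4.25→7.25]: (0.49+0.15)/2 × 3 = 0.96
  [7.25→11.25]: (0.15+0.03)/2 × 4 = 0.36
  Sum = 6.95125 mg/L·h
Extrapolated tail: C_last / k_e = 0.03 / 0.383 = 0.078
AUC_0→∞ = 6.95125 + 0.078 = 7.02925 mg/L·h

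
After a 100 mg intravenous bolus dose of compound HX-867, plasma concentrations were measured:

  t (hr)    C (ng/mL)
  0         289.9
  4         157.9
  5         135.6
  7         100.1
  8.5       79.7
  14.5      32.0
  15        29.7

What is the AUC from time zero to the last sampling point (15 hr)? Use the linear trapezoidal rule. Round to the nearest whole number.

Trapezoidal AUC_0→15:
  [0→4]: (289.9+157.9)/2 × 4 = 895.6
  [4→5]: (157.9+135.6)/2 × 1 = 146.75
  [5→7]: (135.6+100.1)/2 × 2 = 235.7
  [7→8.5]: (100.1+79.7)/2 × 1.5 = 134.85
  [8.5→14.5]: (79.7+32.0)/2 × 6 = 335.1
  [14.5→15]: (32.0+29.7)/2 × 0.5 = 15.425
  Sum = 1763.425 ng/mL·hr

AUC = 1763 ng/mL·hr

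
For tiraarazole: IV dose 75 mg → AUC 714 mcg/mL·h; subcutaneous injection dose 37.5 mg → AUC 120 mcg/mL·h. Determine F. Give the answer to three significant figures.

F = (AUC_ev / D_ev) / (AUC_iv / D_iv)
  = (120/37.5) / (714/75)
  = 3.2 / 9.52 = 0.3361

F = 0.336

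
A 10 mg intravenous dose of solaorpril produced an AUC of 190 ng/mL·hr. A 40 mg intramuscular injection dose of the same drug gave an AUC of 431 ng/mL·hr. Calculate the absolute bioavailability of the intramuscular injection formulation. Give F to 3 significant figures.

F = 0.567

F = (AUC_ev / D_ev) / (AUC_iv / D_iv)
  = (431/40) / (190/10)
  = 10.775 / 19 = 0.5671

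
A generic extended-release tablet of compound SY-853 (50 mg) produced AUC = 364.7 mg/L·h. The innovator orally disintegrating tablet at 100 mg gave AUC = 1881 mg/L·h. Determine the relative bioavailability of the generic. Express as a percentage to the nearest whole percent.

F_rel = 39%

F_rel = (AUC_test/D_test) / (AUC_ref/D_ref)
      = (364.7/50) / (1881/100)
      = 7.294 / 18.81 = 0.3878 = 38.78%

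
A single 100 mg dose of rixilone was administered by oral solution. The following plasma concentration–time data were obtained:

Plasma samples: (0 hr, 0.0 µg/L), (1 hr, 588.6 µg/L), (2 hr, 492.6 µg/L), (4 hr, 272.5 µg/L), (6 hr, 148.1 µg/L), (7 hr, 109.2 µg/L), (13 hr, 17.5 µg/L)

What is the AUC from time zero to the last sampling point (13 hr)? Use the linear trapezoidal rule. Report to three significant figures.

AUC = 2530 µg/L·hr

Trapezoidal AUC_0→13:
  [0→1]: (0.0+588.6)/2 × 1 = 294.3
  [1→2]: (588.6+492.6)/2 × 1 = 540.6
  [2→4]: (492.6+272.5)/2 × 2 = 765.1
  [4→6]: (272.5+148.1)/2 × 2 = 420.6
  [6→7]: (148.1+109.2)/2 × 1 = 128.65
  [7→13]: (109.2+17.5)/2 × 6 = 380.1
  Sum = 2529.35 µg/L·hr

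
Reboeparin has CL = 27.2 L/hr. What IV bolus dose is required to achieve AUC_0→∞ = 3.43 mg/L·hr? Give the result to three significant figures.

Dose_iv = CL × AUC_0→∞
     = 27.2 × 3.43 = 93.296 mg

Dose = 93.3 mg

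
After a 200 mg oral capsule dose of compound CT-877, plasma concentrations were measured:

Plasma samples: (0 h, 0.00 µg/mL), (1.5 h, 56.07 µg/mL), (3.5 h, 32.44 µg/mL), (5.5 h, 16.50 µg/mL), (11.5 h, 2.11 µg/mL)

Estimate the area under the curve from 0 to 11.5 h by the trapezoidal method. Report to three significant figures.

AUC = 235 µg/mL·h

Trapezoidal AUC_0→11.5:
  [0→1.5]: (0.00+56.07)/2 × 1.5 = 42.0525
  [1.5→3.5]: (56.07+32.44)/2 × 2 = 88.51
  [3.5→5.5]: (32.44+16.50)/2 × 2 = 48.94
  [5.5→11.5]: (16.50+2.11)/2 × 6 = 55.83
  Sum = 235.3325 µg/mL·h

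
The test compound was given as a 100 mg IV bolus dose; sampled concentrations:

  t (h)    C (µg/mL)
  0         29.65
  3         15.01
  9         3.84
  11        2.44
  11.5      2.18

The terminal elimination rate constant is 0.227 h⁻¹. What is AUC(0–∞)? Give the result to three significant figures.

Trapezoidal AUC_0→11.5:
  [0→3]: (29.65+15.01)/2 × 3 = 66.99
  [3→9]: (15.01+3.84)/2 × 6 = 56.55
  [9→11]: (3.84+2.44)/2 × 2 = 6.28
  [11→11.5]: (2.44+2.18)/2 × 0.5 = 1.155
  Sum = 130.975 µg/mL·h
Extrapolated tail: C_last / k_e = 2.18 / 0.227 = 9.604
AUC_0→∞ = 130.975 + 9.604 = 140.579 µg/mL·h

AUC = 141 µg/mL·h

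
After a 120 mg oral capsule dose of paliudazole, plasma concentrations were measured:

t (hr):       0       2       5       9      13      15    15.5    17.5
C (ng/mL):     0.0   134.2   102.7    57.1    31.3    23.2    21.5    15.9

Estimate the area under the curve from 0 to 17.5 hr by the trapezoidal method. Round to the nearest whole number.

Trapezoidal AUC_0→17.5:
  [0→2]: (0.0+134.2)/2 × 2 = 134.2
  [2→5]: (134.2+102.7)/2 × 3 = 355.35
  [5→9]: (102.7+57.1)/2 × 4 = 319.6
  [9→13]: (57.1+31.3)/2 × 4 = 176.8
  [13→15]: (31.3+23.2)/2 × 2 = 54.5
  [15→15.5]: (23.2+21.5)/2 × 0.5 = 11.175
  [15.5→17.5]: (21.5+15.9)/2 × 2 = 37.4
  Sum = 1089.025 ng/mL·hr

AUC = 1089 ng/mL·hr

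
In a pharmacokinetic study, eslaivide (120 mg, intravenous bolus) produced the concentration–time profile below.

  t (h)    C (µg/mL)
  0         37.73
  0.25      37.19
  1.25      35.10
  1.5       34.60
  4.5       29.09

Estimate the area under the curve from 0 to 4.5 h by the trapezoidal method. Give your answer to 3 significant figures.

AUC = 150 µg/mL·h

Trapezoidal AUC_0→4.5:
  [0→0.25]: (37.73+37.19)/2 × 0.25 = 9.365
  [0.25→1.25]: (37.19+35.10)/2 × 1 = 36.145
  [1.25→1.5]: (35.10+34.60)/2 × 0.25 = 8.7125
  [1.5→4.5]: (34.60+29.09)/2 × 3 = 95.535
  Sum = 149.7575 µg/mL·h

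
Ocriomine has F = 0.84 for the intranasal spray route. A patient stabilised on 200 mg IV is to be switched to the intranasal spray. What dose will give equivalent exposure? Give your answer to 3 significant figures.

For equal systemic exposure: F × D_ev = D_iv
D_ev = D_iv / F = 200 / 0.84 = 238.095 mg

D_intranasal = 238 mg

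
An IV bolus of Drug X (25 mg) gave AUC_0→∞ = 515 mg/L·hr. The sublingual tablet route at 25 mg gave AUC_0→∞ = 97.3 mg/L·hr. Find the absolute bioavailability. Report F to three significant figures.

F = (AUC_ev / D_ev) / (AUC_iv / D_iv)
  = (97.3/25) / (515/25)
  = 3.892 / 20.6 = 0.1889

F = 0.189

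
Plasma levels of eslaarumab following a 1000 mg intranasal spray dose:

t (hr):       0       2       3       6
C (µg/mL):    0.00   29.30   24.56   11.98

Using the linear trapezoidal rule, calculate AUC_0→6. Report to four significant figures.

AUC = 111.0 µg/mL·hr

Trapezoidal AUC_0→6:
  [0→2]: (0.00+29.30)/2 × 2 = 29.3
  [2→3]: (29.30+24.56)/2 × 1 = 26.93
  [3→6]: (24.56+11.98)/2 × 3 = 54.81
  Sum = 111.04 µg/mL·hr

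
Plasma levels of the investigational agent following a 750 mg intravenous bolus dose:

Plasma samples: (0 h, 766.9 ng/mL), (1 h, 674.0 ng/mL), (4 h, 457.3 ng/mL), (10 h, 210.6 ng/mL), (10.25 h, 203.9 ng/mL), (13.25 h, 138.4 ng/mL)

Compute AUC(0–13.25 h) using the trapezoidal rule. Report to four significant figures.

Trapezoidal AUC_0→13.25:
  [0→1]: (766.9+674.0)/2 × 1 = 720.45
  [1→4]: (674.0+457.3)/2 × 3 = 1696.95
  [4→10]: (457.3+210.6)/2 × 6 = 2003.7
  [10→10.25]: (210.6+203.9)/2 × 0.25 = 51.8125
  [10.25→13.25]: (203.9+138.4)/2 × 3 = 513.45
  Sum = 4986.3625 ng/mL·h

AUC = 4986 ng/mL·h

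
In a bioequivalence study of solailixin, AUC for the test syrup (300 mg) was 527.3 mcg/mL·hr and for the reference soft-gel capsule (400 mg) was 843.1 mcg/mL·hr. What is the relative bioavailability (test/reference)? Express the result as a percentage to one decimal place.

F_rel = (AUC_test/D_test) / (AUC_ref/D_ref)
      = (527.3/300) / (843.1/400)
      = 1.75767 / 2.10775 = 0.8339 = 83.39%

F_rel = 83.4%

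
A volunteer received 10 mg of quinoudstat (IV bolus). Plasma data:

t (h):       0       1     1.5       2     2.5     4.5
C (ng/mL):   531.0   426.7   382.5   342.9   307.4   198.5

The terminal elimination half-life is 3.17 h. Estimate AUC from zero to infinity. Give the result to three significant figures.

AUC = 2440 ng/mL·h

Trapezoidal AUC_0→4.5:
  [0→1]: (531.0+426.7)/2 × 1 = 478.85
  [1→1.5]: (426.7+382.5)/2 × 0.5 = 202.3
  [1.5→2]: (382.5+342.9)/2 × 0.5 = 181.35
  [2→2.5]: (342.9+307.4)/2 × 0.5 = 162.575
  [2.5→4.5]: (307.4+198.5)/2 × 2 = 505.9
  Sum = 1530.975 ng/mL·h
k_e = ln2 / t½ = 0.693147 / 3.17 = 0.2187 h^-1
Extrapolated tail: C_last / k_e = 198.5 / 0.2187 = 907.636
AUC_0→∞ = 1530.975 + 907.636 = 2438.611 ng/mL·h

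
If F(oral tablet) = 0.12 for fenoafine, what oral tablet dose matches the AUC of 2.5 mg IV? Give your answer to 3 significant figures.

For equal systemic exposure: F × D_ev = D_iv
D_ev = D_iv / F = 2.5 / 0.12 = 20.8333 mg

D_oral = 20.8 mg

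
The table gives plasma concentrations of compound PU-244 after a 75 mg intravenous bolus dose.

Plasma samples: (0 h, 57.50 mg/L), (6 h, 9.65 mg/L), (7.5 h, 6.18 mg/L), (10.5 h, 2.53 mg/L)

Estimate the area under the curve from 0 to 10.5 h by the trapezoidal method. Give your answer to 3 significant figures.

AUC = 226 mg/L·h

Trapezoidal AUC_0→10.5:
  [0→6]: (57.50+9.65)/2 × 6 = 201.45
  [6→7.5]: (9.65+6.18)/2 × 1.5 = 11.8725
  [7.5→10.5]: (6.18+2.53)/2 × 3 = 13.065
  Sum = 226.3875 mg/L·h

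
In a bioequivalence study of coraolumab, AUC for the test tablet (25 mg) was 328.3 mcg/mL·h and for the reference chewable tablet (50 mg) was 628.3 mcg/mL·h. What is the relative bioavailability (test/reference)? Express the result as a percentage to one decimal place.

F_rel = (AUC_test/D_test) / (AUC_ref/D_ref)
      = (328.3/25) / (628.3/50)
      = 13.132 / 12.566 = 1.0450 = 104.50%

F_rel = 104.5%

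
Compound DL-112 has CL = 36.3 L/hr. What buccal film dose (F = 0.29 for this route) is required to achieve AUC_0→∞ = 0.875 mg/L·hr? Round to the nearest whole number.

Dose = CL × AUC_0→∞ / F
     = 36.3 × 0.875 / 0.29 = 109.526 mg

Dose = 110 mg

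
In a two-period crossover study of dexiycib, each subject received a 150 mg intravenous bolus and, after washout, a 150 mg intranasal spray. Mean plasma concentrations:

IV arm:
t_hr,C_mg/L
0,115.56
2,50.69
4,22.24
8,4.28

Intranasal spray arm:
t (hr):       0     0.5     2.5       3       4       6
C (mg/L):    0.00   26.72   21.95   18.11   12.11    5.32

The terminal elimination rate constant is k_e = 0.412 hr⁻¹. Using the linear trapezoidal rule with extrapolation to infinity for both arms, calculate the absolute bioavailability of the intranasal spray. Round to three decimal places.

F = 0.366

Trapezoidal AUC_0→8 (IV):
  [0→2]: (115.56+50.69)/2 × 2 = 166.25
  [2→4]: (50.69+22.24)/2 × 2 = 72.93
  [4→8]: (22.24+4.28)/2 × 4 = 53.04
  Sum = 292.22 mg/L·hr
IV tail: 4.28/0.412 = 10.388; AUC_iv,0→∞ = 292.22 + 10.388 = 302.608 mg/L·hr
Trapezoidal AUC_0→6 (intranasal spray):
  [0→0.5]: (0.00+26.72)/2 × 0.5 = 6.68
  [0.5→2.5]: (26.72+21.95)/2 × 2 = 48.67
  [2.5→3]: (21.95+18.11)/2 × 0.5 = 10.015
  [3→4]: (18.11+12.11)/2 × 1 = 15.11
  [4→6]: (12.11+5.32)/2 × 2 = 17.43
  Sum = 97.905 mg/L·hr
intranasal spray tail: 5.32/0.412 = 12.913; AUC_ev,0→∞ = 97.905 + 12.913 = 110.818 mg/L·hr
F = (AUC_ev/D_ev)/(AUC_iv/D_iv) = (110.818/150)/(302.608/150) = 0.738787/2.01739 = 0.3662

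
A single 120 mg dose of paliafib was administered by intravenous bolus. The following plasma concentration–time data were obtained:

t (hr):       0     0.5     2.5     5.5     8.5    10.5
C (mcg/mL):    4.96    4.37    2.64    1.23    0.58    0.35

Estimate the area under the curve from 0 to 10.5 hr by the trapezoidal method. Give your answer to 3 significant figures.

Trapezoidal AUC_0→10.5:
  [0→0.5]: (4.96+4.37)/2 × 0.5 = 2.3325
  [0.5→2.5]: (4.37+2.64)/2 × 2 = 7.01
  [2.5→5.5]: (2.64+1.23)/2 × 3 = 5.805
  [5.5→8.5]: (1.23+0.58)/2 × 3 = 2.715
  [8.5→10.5]: (0.58+0.35)/2 × 2 = 0.93
  Sum = 18.7925 mcg/mL·hr

AUC = 18.8 mcg/mL·hr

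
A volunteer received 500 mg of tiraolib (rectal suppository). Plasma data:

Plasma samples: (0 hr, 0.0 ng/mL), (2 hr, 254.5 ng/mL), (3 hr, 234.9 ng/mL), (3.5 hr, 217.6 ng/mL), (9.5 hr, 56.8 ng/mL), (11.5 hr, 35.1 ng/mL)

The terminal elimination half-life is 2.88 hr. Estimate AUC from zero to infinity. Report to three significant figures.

AUC = 1670 ng/mL·hr

Trapezoidal AUC_0→11.5:
  [0→2]: (0.0+254.5)/2 × 2 = 254.5
  [2→3]: (254.5+234.9)/2 × 1 = 244.7
  [3→3.5]: (234.9+217.6)/2 × 0.5 = 113.125
  [3.5→9.5]: (217.6+56.8)/2 × 6 = 823.2
  [9.5→11.5]: (56.8+35.1)/2 × 2 = 91.9
  Sum = 1527.425 ng/mL·hr
k_e = ln2 / t½ = 0.693147 / 2.88 = 0.2407 hr^-1
Extrapolated tail: C_last / k_e = 35.1 / 0.2407 = 145.825
AUC_0→∞ = 1527.425 + 145.825 = 1673.25 ng/mL·hr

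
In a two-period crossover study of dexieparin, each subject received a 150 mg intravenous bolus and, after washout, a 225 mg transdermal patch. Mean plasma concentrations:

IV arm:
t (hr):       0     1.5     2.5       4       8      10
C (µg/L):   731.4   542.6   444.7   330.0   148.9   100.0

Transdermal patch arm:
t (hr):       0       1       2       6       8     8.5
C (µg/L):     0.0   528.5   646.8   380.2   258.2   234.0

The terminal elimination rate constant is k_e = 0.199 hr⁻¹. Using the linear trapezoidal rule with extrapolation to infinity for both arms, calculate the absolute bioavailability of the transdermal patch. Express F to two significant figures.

F = 0.86

Trapezoidal AUC_0→10 (IV):
  [0→1.5]: (731.4+542.6)/2 × 1.5 = 955.5
  [1.5→2.5]: (542.6+444.7)/2 × 1 = 493.65
  [2.5→4]: (444.7+330.0)/2 × 1.5 = 581.025
  [4→8]: (330.0+148.9)/2 × 4 = 957.8
  [8→10]: (148.9+100.0)/2 × 2 = 248.9
  Sum = 3236.875 µg/L·hr
IV tail: 100.0/0.199 = 502.513; AUC_iv,0→∞ = 3236.875 + 502.513 = 3739.388 µg/L·hr
Trapezoidal AUC_0→8.5 (transdermal patch):
  [0→1]: (0.0+528.5)/2 × 1 = 264.25
  [1→2]: (528.5+646.8)/2 × 1 = 587.65
  [2→6]: (646.8+380.2)/2 × 4 = 2054.0
  [6→8]: (380.2+258.2)/2 × 2 = 638.4
  [8→8.5]: (258.2+234.0)/2 × 0.5 = 123.05
  Sum = 3667.35 µg/L·hr
transdermal patch tail: 234.0/0.199 = 1175.879; AUC_ev,0→∞ = 3667.35 + 1175.879 = 4843.229 µg/L·hr
F = (AUC_ev/D_ev)/(AUC_iv/D_iv) = (4843.229/225)/(3739.388/150) = 21.5255/24.9293 = 0.8635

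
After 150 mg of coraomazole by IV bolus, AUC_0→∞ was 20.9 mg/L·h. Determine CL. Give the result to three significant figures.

CL = Dose_iv / AUC_0→∞
   = 150 / 20.9 = 7.17703 L/h

CL = 7.18 L/h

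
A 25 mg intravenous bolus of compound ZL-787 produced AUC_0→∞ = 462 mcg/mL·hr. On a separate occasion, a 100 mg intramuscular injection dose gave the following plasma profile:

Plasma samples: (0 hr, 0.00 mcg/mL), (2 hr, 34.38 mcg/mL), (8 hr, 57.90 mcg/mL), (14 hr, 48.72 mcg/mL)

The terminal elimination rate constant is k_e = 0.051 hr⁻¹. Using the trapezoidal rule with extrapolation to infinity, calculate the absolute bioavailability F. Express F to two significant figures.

F = 0.86

Trapezoidal AUC_0→14 (intramuscular injection):
  [0→2]: (0.00+34.38)/2 × 2 = 34.38
  [2→8]: (34.38+57.90)/2 × 6 = 276.84
  [8→14]: (57.90+48.72)/2 × 6 = 319.86
  Sum = 631.08 mcg/mL·hr
Tail: C_last/k_e = 48.72/0.051 = 955.294
AUC_0→∞ (intramuscular injection) = 631.08 + 955.294 = 1586.374 mcg/mL·hr
F = (AUC_ev/D_ev)/(AUC_iv/D_iv) = (1586.374/100)/(462/25) = 15.86374/18.48 = 0.8584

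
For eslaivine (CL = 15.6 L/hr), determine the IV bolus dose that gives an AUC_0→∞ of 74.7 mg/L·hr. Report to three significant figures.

Dose_iv = CL × AUC_0→∞
     = 15.6 × 74.7 = 1165.32 mg

Dose = 1170 mg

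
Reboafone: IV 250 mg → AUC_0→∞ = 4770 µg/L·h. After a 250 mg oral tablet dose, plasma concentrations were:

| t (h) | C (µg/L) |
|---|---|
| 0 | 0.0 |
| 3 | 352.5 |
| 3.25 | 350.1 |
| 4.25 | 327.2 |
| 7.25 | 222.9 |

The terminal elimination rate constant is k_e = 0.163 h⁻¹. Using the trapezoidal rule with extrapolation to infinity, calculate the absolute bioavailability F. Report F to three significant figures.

F = 0.660

Trapezoidal AUC_0→7.25 (oral tablet):
  [0→3]: (0.0+352.5)/2 × 3 = 528.75
  [3→3.25]: (352.5+350.1)/2 × 0.25 = 87.825
  [3.25→4.25]: (350.1+327.2)/2 × 1 = 338.65
  [4.25→7.25]: (327.2+222.9)/2 × 3 = 825.15
  Sum = 1780.375 µg/L·h
Tail: C_last/k_e = 222.9/0.163 = 1367.485
AUC_0→∞ (oral tablet) = 1780.375 + 1367.485 = 3147.86 µg/L·h
F = (AUC_ev/D_ev)/(AUC_iv/D_iv) = (3147.86/250)/(4770/250) = 12.59144/19.08 = 0.6599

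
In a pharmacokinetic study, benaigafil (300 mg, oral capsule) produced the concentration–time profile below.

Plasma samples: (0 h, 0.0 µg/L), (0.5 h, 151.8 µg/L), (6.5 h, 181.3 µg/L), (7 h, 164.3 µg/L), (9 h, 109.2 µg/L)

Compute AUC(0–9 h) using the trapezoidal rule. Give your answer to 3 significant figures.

Trapezoidal AUC_0→9:
  [0→0.5]: (0.0+151.8)/2 × 0.5 = 37.95
  [0.5→6.5]: (151.8+181.3)/2 × 6 = 999.3
  [6.5→7]: (181.3+164.3)/2 × 0.5 = 86.4
  [7→9]: (164.3+109.2)/2 × 2 = 273.5
  Sum = 1397.15 µg/L·h

AUC = 1400 µg/L·h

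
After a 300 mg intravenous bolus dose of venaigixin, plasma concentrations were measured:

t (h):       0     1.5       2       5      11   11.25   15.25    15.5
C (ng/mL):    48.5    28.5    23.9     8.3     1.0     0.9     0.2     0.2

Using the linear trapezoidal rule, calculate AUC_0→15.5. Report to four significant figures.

Trapezoidal AUC_0→15.5:
  [0→1.5]: (48.5+28.5)/2 × 1.5 = 57.75
  [1.5→2]: (28.5+23.9)/2 × 0.5 = 13.1
  [2→5]: (23.9+8.3)/2 × 3 = 48.3
  [5→11]: (8.3+1.0)/2 × 6 = 27.9
  [11→11.25]: (1.0+0.9)/2 × 0.25 = 0.2375
  [11.25→15.25]: (0.9+0.2)/2 × 4 = 2.2
  [15.25→15.5]: (0.2+0.2)/2 × 0.25 = 0.05
  Sum = 149.5375 ng/mL·h

AUC = 149.5 ng/mL·h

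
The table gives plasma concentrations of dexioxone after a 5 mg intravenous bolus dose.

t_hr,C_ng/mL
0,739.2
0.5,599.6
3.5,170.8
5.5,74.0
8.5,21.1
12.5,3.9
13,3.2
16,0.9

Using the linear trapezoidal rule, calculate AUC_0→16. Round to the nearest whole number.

AUC = 1936 ng/mL·hr

Trapezoidal AUC_0→16:
  [0→0.5]: (739.2+599.6)/2 × 0.5 = 334.7
  [0.5→3.5]: (599.6+170.8)/2 × 3 = 1155.6
  [3.5→5.5]: (170.8+74.0)/2 × 2 = 244.8
  [5.5→8.5]: (74.0+21.1)/2 × 3 = 142.65
  [8.5→12.5]: (21.1+3.9)/2 × 4 = 50.0
  [12.5→13]: (3.9+3.2)/2 × 0.5 = 1.775
  [13→16]: (3.2+0.9)/2 × 3 = 6.15
  Sum = 1935.675 ng/mL·hr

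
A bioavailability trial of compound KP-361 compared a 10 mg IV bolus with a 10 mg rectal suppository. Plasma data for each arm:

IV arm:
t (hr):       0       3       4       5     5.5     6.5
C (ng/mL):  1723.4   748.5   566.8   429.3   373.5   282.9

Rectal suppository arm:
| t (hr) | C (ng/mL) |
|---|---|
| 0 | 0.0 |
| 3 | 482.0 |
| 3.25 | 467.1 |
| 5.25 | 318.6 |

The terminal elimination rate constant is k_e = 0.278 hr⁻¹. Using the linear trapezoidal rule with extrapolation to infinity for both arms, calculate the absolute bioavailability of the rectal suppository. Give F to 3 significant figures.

Trapezoidal AUC_0→6.5 (IV):
  [0→3]: (1723.4+748.5)/2 × 3 = 3707.85
  [3→4]: (748.5+566.8)/2 × 1 = 657.65
  [4→5]: (566.8+429.3)/2 × 1 = 498.05
  [5→5.5]: (429.3+373.5)/2 × 0.5 = 200.7
  [5.5→6.5]: (373.5+282.9)/2 × 1 = 328.2
  Sum = 5392.45 ng/mL·hr
IV tail: 282.9/0.278 = 1017.626; AUC_iv,0→∞ = 5392.45 + 1017.626 = 6410.076 ng/mL·hr
Trapezoidal AUC_0→5.25 (rectal suppository):
  [0→3]: (0.0+482.0)/2 × 3 = 723.0
  [3→3.25]: (482.0+467.1)/2 × 0.25 = 118.6375
  [3.25→5.25]: (467.1+318.6)/2 × 2 = 785.7
  Sum = 1627.3375 ng/mL·hr
rectal suppository tail: 318.6/0.278 = 1146.043; AUC_ev,0→∞ = 1627.3375 + 1146.043 = 2773.3805 ng/mL·hr
F = (AUC_ev/D_ev)/(AUC_iv/D_iv) = (2773.3805/10)/(6410.076/10) = 277.33805/641.0076 = 0.4327

F = 0.433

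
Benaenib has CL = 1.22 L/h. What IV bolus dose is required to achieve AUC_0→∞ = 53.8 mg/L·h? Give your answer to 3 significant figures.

Dose = 65.6 mg

Dose_iv = CL × AUC_0→∞
     = 1.22 × 53.8 = 65.636 mg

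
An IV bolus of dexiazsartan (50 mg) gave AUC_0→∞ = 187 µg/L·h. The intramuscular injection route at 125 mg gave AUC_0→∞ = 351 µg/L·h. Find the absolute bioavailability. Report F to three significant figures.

F = 0.751

F = (AUC_ev / D_ev) / (AUC_iv / D_iv)
  = (351/125) / (187/50)
  = 2.808 / 3.74 = 0.7508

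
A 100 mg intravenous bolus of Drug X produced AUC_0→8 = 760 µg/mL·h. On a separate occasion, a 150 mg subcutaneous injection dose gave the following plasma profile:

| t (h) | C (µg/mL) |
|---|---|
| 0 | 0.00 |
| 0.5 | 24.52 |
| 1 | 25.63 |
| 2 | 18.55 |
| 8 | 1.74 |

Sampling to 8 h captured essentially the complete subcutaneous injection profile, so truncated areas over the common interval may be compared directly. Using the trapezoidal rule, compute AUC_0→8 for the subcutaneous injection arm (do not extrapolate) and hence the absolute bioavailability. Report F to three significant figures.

Trapezoidal AUC_0→8 (subcutaneous injection):
  [0→0.5]: (0.00+24.52)/2 × 0.5 = 6.13
  [0.5→1]: (24.52+25.63)/2 × 0.5 = 12.5375
  [1→2]: (25.63+18.55)/2 × 1 = 22.09
  [2→8]: (18.55+1.74)/2 × 6 = 60.87
  Sum = 101.6275 µg/mL·h
F = (AUC_ev/D_ev)/(AUC_iv/D_iv) = (101.6275/150)/(760/100) = 0.677517/7.6 = 0.0891

F = 0.0891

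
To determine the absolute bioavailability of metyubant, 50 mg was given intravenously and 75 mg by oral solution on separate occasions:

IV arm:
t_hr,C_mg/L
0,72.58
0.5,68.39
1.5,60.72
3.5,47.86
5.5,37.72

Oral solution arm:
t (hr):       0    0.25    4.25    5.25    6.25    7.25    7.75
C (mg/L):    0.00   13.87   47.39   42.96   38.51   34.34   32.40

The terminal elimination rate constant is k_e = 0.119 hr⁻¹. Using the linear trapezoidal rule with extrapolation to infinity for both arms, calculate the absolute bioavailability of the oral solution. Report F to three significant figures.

F = 0.584

Trapezoidal AUC_0→5.5 (IV):
  [0→0.5]: (72.58+68.39)/2 × 0.5 = 35.2425
  [0.5→1.5]: (68.39+60.72)/2 × 1 = 64.555
  [1.5→3.5]: (60.72+47.86)/2 × 2 = 108.58
  [3.5→5.5]: (47.86+37.72)/2 × 2 = 85.58
  Sum = 293.9575 mg/L·hr
IV tail: 37.72/0.119 = 316.975; AUC_iv,0→∞ = 293.9575 + 316.975 = 610.9325 mg/L·hr
Trapezoidal AUC_0→7.75 (oral solution):
  [0→0.25]: (0.00+13.87)/2 × 0.25 = 1.73375
  [0.25→4.25]: (13.87+47.39)/2 × 4 = 122.52
  [4.25→5.25]: (47.39+42.96)/2 × 1 = 45.175
  [5.25→6.25]: (42.96+38.51)/2 × 1 = 40.735
  [6.25→7.25]: (38.51+34.34)/2 × 1 = 36.425
  [7.25→7.75]: (34.34+32.40)/2 × 0.5 = 16.685
  Sum = 263.27375 mg/L·hr
oral solution tail: 32.40/0.119 = 272.269; AUC_ev,0→∞ = 263.27375 + 272.269 = 535.54275 mg/L·hr
F = (AUC_ev/D_ev)/(AUC_iv/D_iv) = (535.54275/75)/(610.9325/50) = 7.14057/12.21865 = 0.5844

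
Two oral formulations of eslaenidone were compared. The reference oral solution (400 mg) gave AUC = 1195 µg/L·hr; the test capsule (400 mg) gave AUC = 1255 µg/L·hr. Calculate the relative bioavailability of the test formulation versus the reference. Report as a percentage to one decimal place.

F_rel = (AUC_test/D_test) / (AUC_ref/D_ref)
      = (1255/400) / (1195/400)
      = 3.1375 / 2.9875 = 1.0502 = 105.02%

F_rel = 105.0%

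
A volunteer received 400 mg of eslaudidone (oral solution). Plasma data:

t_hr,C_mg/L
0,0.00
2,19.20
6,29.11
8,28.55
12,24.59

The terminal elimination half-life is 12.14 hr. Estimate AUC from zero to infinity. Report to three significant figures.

AUC = 710 mg/L·hr

Trapezoidal AUC_0→12:
  [0→2]: (0.00+19.20)/2 × 2 = 19.2
  [2→6]: (19.20+29.11)/2 × 4 = 96.62
  [6→8]: (29.11+28.55)/2 × 2 = 57.66
  [8→12]: (28.55+24.59)/2 × 4 = 106.28
  Sum = 279.76 mg/L·hr
k_e = ln2 / t½ = 0.693147 / 12.14 = 0.0571 hr^-1
Extrapolated tail: C_last / k_e = 24.59 / 0.0571 = 430.648
AUC_0→∞ = 279.76 + 430.648 = 710.408 mg/L·hr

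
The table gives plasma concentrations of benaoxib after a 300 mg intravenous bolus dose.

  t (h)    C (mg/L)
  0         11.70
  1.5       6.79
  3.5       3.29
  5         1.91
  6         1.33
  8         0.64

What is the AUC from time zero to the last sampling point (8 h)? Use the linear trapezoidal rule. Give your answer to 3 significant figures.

Trapezoidal AUC_0→8:
  [0→1.5]: (11.70+6.79)/2 × 1.5 = 13.8675
  [1.5→3.5]: (6.79+3.29)/2 × 2 = 10.08
  [3.5→5]: (3.29+1.91)/2 × 1.5 = 3.9
  [5→6]: (1.91+1.33)/2 × 1 = 1.62
  [6→8]: (1.33+0.64)/2 × 2 = 1.97
  Sum = 31.4375 mg/L·h

AUC = 31.4 mg/L·h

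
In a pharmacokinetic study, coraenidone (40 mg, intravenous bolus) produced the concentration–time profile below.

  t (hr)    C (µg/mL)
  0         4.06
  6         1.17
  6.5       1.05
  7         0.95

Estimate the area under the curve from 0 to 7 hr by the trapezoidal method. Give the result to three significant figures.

AUC = 16.7 µg/mL·hr

Trapezoidal AUC_0→7:
  [0→6]: (4.06+1.17)/2 × 6 = 15.69
  [6→6.5]: (1.17+1.05)/2 × 0.5 = 0.555
  [6.5→7]: (1.05+0.95)/2 × 0.5 = 0.5
  Sum = 16.745 µg/mL·hr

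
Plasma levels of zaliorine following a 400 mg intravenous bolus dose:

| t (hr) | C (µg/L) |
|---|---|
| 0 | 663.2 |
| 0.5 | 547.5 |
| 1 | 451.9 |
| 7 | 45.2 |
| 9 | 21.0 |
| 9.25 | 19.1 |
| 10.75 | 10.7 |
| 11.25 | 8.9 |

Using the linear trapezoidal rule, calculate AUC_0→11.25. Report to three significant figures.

AUC = 2140 µg/L·hr

Trapezoidal AUC_0→11.25:
  [0→0.5]: (663.2+547.5)/2 × 0.5 = 302.675
  [0.5→1]: (547.5+451.9)/2 × 0.5 = 249.85
  [1→7]: (451.9+45.2)/2 × 6 = 1491.3
  [7→9]: (45.2+21.0)/2 × 2 = 66.2
  [9→9.25]: (21.0+19.1)/2 × 0.25 = 5.0125
  [9.25→10.75]: (19.1+10.7)/2 × 1.5 = 22.35
  [10.75→11.25]: (10.7+8.9)/2 × 0.5 = 4.9
  Sum = 2142.2875 µg/L·hr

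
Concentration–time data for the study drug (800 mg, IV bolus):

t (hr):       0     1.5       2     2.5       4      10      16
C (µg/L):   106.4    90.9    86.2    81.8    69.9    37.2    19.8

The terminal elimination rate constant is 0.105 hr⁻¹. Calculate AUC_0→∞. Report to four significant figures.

Trapezoidal AUC_0→16:
  [0→1.5]: (106.4+90.9)/2 × 1.5 = 147.975
  [1.5→2]: (90.9+86.2)/2 × 0.5 = 44.275
  [2→2.5]: (86.2+81.8)/2 × 0.5 = 42.0
  [2.5→4]: (81.8+69.9)/2 × 1.5 = 113.775
  [4→10]: (69.9+37.2)/2 × 6 = 321.3
  [10→16]: (37.2+19.8)/2 × 6 = 171.0
  Sum = 840.325 µg/L·hr
Extrapolated tail: C_last / k_e = 19.8 / 0.105 = 188.571
AUC_0→∞ = 840.325 + 188.571 = 1028.896 µg/L·hr

AUC = 1029 µg/L·hr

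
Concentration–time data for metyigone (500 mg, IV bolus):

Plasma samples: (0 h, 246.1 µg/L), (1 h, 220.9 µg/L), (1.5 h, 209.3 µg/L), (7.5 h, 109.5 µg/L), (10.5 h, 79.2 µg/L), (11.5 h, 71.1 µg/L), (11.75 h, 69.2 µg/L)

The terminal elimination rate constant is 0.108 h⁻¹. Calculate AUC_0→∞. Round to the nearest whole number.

Trapezoidal AUC_0→11.75:
  [0→1]: (246.1+220.9)/2 × 1 = 233.5
  [1→1.5]: (220.9+209.3)/2 × 0.5 = 107.55
  [1.5→7.5]: (209.3+109.5)/2 × 6 = 956.4
  [7.5→10.5]: (109.5+79.2)/2 × 3 = 283.05
  [10.5→11.5]: (79.2+71.1)/2 × 1 = 75.15
  [11.5→11.75]: (71.1+69.2)/2 × 0.25 = 17.5375
  Sum = 1673.1875 µg/L·h
Extrapolated tail: C_last / k_e = 69.2 / 0.108 = 640.741
AUC_0→∞ = 1673.1875 + 640.741 = 2313.9285 µg/L·h

AUC = 2314 µg/L·h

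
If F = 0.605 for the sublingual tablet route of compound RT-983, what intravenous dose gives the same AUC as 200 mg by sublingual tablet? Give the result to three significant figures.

D_iv = 121 mg

Systemic exposure from an extravascular dose = F × D_ev, so the equivalent IV dose is F × D_ev.
D_iv = F × D_ev = 0.605 × 200 = 121 mg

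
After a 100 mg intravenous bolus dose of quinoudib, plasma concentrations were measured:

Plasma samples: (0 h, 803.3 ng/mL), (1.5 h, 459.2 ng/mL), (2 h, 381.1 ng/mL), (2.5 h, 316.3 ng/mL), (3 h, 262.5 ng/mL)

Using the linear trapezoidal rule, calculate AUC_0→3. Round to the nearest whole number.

Trapezoidal AUC_0→3:
  [0→1.5]: (803.3+459.2)/2 × 1.5 = 946.875
  [1.5→2]: (459.2+381.1)/2 × 0.5 = 210.075
  [2→2.5]: (381.1+316.3)/2 × 0.5 = 174.35
  [2.5→3]: (316.3+262.5)/2 × 0.5 = 144.7
  Sum = 1476.0 ng/mL·h

AUC = 1476 ng/mL·h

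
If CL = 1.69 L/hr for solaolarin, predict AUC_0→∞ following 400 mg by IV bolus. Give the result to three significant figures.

AUC_0→∞ = Dose_iv / CL
        = 400 / 1.69 = 236.686 mg/L·hr

AUC = 237 mg/L·hr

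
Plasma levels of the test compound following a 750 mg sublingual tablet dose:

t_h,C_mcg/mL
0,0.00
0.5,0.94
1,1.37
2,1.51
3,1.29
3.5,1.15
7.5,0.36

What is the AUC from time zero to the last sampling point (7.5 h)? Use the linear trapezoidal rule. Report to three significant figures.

Trapezoidal AUC_0→7.5:
  [0→0.5]: (0.00+0.94)/2 × 0.5 = 0.235
  [0.5→1]: (0.94+1.37)/2 × 0.5 = 0.5775
  [1→2]: (1.37+1.51)/2 × 1 = 1.44
  [2→3]: (1.51+1.29)/2 × 1 = 1.4
  [3→3.5]: (1.29+1.15)/2 × 0.5 = 0.61
  [3.5→7.5]: (1.15+0.36)/2 × 4 = 3.02
  Sum = 7.2825 mcg/mL·h

AUC = 7.28 mcg/mL·h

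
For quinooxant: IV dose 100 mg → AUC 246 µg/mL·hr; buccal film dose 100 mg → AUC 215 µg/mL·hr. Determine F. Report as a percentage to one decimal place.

F = 87.4%

F = (AUC_ev / D_ev) / (AUC_iv / D_iv)
  = (215/100) / (246/100)
  = 2.15 / 2.46 = 0.8740
  = 87.40%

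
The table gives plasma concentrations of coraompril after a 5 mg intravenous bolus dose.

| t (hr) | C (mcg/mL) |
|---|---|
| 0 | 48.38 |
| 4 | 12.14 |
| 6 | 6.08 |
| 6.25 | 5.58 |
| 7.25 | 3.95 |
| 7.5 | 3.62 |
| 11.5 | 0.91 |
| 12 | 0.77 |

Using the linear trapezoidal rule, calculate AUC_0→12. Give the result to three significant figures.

AUC = 156 mcg/mL·hr

Trapezoidal AUC_0→12:
  [0→4]: (48.38+12.14)/2 × 4 = 121.04
  [4→6]: (12.14+6.08)/2 × 2 = 18.22
  [6→6.25]: (6.08+5.58)/2 × 0.25 = 1.4575
  [6.25→7.25]: (5.58+3.95)/2 × 1 = 4.765
  [7.25→7.5]: (3.95+3.62)/2 × 0.25 = 0.94625
  [7.5→11.5]: (3.62+0.91)/2 × 4 = 9.06
  [11.5→12]: (0.91+0.77)/2 × 0.5 = 0.42
  Sum = 155.90875 mcg/mL·hr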